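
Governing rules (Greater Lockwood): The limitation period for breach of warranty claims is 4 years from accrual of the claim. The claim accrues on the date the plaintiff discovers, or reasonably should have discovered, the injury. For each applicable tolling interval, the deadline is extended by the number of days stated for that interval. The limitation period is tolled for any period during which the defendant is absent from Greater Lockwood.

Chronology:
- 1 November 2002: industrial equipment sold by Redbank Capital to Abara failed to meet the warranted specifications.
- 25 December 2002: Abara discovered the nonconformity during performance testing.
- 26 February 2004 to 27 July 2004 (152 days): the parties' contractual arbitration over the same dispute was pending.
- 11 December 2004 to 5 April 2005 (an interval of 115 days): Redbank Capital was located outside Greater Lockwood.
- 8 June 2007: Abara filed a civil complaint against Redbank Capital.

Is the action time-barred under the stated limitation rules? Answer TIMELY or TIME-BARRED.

TIME-BARRED

Accrual is tied to discovery, so the period began on 25 December 2002 rather than on 1 November 2002 when the act occurred.
4 years from 25 December 2002 is 25 December 2006.
The period was tolled for 115 days by the defendant's absence from the jurisdiction (11 December 2004 to 5 April 2005), pushing the deadline to 19 April 2007.
No stated provision tolls the period for a pending arbitration, so the interval from 26 February 2004 to 27 July 2004 has no effect on the deadline.
Filing on 8 June 2007 missed the 19 April 2007 deadline — the action is time-barred.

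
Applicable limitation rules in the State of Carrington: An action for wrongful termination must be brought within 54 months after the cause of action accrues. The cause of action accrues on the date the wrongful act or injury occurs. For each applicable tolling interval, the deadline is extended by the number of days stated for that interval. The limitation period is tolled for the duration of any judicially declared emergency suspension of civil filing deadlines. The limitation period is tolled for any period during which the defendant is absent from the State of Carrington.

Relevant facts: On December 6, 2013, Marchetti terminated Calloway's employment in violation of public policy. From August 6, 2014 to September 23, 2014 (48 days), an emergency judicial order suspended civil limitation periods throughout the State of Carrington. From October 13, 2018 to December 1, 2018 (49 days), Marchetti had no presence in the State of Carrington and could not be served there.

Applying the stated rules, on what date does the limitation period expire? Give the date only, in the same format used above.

The claim accrued on December 6, 2013, when the wrongful act occurred.
54 months from December 6, 2013 is June 6, 2018.
The period was tolled for 48 days by the emergency suspension of filing deadlines (August 6, 2014 to September 23, 2014), pushing the deadline to July 24, 2018.
The defendant's absence from the jurisdiction starting October 13, 2018 came too late — the period had run on July 24, 2018 — and so does not extend the deadline.

July 24, 2018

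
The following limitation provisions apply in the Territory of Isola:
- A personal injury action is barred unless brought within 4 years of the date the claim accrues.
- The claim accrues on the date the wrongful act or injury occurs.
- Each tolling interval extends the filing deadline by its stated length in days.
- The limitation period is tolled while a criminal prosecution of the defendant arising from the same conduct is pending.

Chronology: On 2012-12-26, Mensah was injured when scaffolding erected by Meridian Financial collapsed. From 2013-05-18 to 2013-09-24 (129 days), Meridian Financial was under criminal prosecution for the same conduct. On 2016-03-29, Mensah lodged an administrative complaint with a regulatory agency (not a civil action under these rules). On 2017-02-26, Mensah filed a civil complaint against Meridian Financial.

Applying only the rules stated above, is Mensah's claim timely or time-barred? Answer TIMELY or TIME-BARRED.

TIMELY

The claim accrued on 2012-12-26, when the wrongful act occurred.
The untolled deadline — 4 years after 2012-12-26 — is 2016-12-26.
The period was tolled for 129 days by the pending criminal prosecution (2013-05-18 to 2013-09-24), pushing the deadline to 2017-05-04.
Nothing else in the chronology tolls or restarts the period.
Mensah filed on 2017-02-26, before the 2017-05-04 deadline, so the action is timely.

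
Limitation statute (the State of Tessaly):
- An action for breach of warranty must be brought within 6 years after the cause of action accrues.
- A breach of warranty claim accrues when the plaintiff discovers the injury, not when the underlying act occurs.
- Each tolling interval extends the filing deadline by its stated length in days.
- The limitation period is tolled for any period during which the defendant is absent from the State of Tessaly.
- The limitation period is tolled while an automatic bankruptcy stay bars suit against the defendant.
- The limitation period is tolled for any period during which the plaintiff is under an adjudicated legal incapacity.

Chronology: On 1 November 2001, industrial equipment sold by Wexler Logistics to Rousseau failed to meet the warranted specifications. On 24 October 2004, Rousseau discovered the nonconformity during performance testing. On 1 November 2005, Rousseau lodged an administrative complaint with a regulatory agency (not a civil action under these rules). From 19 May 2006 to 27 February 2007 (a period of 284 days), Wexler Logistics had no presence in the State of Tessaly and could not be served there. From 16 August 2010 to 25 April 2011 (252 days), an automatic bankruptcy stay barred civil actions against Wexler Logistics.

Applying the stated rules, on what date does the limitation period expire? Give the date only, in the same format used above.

12 April 2012

Accrual is tied to discovery, so the period began on 24 October 2004 rather than on 1 November 2001 when the act occurred.
The untolled deadline — 6 years after 24 October 2004 — is 24 October 2010.
The defendant's absence from the jurisdiction from 19 May 2006 to 27 February 2007 tolled the period for 284 days, extending the deadline to 4 August 2011.
The period was tolled for 252 days by the automatic bankruptcy stay (16 August 2010 to 25 April 2011), pushing the deadline to 12 April 2012.
The other events in the timeline have no effect on the limitation period under the stated rules.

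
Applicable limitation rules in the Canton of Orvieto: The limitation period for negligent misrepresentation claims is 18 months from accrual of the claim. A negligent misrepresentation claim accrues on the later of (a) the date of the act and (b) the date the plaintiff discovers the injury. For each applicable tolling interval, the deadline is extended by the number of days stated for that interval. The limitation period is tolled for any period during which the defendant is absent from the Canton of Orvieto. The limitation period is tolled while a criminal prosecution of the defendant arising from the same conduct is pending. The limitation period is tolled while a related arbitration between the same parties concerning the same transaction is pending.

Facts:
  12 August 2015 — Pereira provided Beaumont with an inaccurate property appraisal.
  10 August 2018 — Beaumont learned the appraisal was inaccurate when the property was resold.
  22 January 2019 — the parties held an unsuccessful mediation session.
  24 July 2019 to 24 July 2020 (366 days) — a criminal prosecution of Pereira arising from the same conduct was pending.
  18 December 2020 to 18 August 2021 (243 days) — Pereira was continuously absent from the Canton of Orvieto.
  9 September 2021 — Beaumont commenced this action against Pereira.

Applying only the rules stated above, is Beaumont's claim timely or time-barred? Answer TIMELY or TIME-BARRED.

Taking the later of the act (12 August 2015) and discovery (10 August 2018), the claim accrued on 10 August 2018.
18 months from 10 August 2018 is 10 February 2020.
Because the pending criminal prosecution ran from 24 July 2019 to 24 July 2020, the deadline is extended by 366 days to 10 February 2021.
Because the defendant's absence from the jurisdiction ran from 18 December 2020 to 18 August 2021, the deadline is extended by 243 days to 11 October 2021.
The other events in the timeline have no effect on the limitation period under the stated rules.
The 9 September 2021 filing precedes the 11 October 2021 deadline; the claim is timely.

TIMELY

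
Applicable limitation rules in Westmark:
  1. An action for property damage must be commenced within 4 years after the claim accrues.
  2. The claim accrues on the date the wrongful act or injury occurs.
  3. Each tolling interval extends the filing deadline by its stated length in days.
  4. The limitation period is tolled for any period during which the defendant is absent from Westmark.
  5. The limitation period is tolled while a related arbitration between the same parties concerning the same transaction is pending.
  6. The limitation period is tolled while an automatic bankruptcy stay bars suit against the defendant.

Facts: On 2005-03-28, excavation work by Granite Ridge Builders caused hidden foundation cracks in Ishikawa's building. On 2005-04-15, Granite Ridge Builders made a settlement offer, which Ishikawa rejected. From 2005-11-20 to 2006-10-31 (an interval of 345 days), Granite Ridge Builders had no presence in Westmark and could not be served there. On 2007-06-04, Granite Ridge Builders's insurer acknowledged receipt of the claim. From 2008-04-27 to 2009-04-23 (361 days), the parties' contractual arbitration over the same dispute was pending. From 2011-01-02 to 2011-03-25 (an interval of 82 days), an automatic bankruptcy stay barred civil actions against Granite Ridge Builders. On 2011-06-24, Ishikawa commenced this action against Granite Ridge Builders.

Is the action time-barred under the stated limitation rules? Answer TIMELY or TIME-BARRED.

TIME-BARRED

The limitation period began to run on 2005-03-28.
4 years from 2005-03-28 is 2009-03-28.
The period was tolled for 345 days by the defendant's absence from the jurisdiction (2005-11-20 to 2006-10-31), pushing the deadline to 2010-03-08.
The pending related arbitration from 2008-04-27 to 2009-04-23 tolled the period for 361 days, extending the deadline to 2011-03-04.
The period was tolled for 82 days by the automatic bankruptcy stay (2011-01-02 to 2011-03-25), pushing the deadline to 2011-05-25.
Nothing else in the chronology tolls or restarts the period.
Filing on 2011-06-24 missed the 2011-05-25 deadline — the action is time-barred.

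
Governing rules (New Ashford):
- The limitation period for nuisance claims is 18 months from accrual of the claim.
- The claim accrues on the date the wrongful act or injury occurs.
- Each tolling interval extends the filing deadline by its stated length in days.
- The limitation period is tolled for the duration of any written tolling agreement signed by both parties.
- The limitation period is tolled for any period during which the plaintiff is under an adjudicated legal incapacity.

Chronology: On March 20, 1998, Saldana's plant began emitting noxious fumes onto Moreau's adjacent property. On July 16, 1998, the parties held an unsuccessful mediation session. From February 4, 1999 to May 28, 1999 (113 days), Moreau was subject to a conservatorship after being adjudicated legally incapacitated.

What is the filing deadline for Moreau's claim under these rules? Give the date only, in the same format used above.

January 11, 2000

The limitation period began to run on March 20, 1998.
18 months from March 20, 1998 is September 20, 1999.
The plaintiff's legal incapacity from February 4, 1999 to May 28, 1999 tolled the period for 113 days, extending the deadline to January 11, 2000.
The other events in the timeline have no effect on the limitation period under the stated rules.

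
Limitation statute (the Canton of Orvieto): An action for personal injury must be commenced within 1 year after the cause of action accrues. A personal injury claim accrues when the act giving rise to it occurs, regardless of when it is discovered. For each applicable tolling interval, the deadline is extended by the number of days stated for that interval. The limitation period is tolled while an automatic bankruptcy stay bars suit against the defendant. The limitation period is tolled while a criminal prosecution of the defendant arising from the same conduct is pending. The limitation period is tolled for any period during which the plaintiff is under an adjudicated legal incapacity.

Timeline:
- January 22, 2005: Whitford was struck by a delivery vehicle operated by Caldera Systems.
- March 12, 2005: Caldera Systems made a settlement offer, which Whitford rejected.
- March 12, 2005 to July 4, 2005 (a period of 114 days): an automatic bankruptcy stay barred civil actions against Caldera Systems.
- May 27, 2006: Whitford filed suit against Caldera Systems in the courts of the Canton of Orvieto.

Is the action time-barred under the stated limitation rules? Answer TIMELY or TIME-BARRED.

The claim accrued on January 22, 2005, when the wrongful act occurred.
The untolled deadline — 1 year after January 22, 2005 — is January 22, 2006.
The automatic bankruptcy stay from March 12, 2005 to July 4, 2005 tolled the period for 114 days, extending the deadline to May 16, 2006.
Nothing else in the chronology tolls or restarts the period.
Filing on May 27, 2006 missed the May 16, 2006 deadline — the action is time-barred.

TIME-BARRED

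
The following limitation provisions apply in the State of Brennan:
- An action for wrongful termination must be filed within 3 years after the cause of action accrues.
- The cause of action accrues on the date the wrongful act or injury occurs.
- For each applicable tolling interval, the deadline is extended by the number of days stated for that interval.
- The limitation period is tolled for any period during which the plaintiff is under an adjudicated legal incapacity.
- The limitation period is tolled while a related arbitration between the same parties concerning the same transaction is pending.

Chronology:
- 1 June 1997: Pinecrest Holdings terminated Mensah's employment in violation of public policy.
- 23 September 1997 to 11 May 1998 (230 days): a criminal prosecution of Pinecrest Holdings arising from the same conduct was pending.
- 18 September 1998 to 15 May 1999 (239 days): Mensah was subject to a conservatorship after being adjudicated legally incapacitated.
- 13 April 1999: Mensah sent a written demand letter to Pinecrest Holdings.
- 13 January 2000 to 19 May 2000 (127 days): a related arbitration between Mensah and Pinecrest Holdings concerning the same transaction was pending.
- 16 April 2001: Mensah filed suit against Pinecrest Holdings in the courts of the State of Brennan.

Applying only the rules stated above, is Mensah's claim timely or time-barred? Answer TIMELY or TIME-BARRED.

TIMELY

The claim accrued on 1 June 1997, when the wrongful act occurred.
The untolled deadline — 3 years after 1 June 1997 — is 1 June 2000.
The plaintiff's legal incapacity from 18 September 1998 to 15 May 1999 tolled the period for 239 days, extending the deadline to 26 January 2001.
The period was tolled for 127 days by the pending related arbitration (13 January 2000 to 19 May 2000), pushing the deadline to 2 June 2001.
Although a criminal prosecution ran from 23 September 1997 to 11 May 1998, the stated rules do not make that a tolling event, so it is disregarded.
The other events in the timeline have no effect on the limitation period under the stated rules.
The 16 April 2001 filing precedes the 2 June 2001 deadline; the claim is timely.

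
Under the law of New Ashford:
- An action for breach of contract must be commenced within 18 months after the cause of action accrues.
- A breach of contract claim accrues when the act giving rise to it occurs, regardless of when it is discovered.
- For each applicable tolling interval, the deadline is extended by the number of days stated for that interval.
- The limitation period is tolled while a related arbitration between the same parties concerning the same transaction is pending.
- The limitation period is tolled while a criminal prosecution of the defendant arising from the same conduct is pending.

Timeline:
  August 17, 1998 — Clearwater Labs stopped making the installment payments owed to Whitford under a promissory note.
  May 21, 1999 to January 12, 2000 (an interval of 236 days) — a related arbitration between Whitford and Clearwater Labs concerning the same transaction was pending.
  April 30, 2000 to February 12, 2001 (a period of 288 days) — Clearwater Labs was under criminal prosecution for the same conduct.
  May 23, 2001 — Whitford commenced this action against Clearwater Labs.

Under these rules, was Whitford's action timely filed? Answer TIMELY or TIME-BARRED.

TIMELY

The claim accrued on August 17, 1998, when the wrongful act occurred.
18 months from August 17, 1998 is February 17, 2000.
The period was tolled for 236 days by the pending related arbitration (May 21, 1999 to January 12, 2000), pushing the deadline to October 10, 2000.
The period was tolled for 288 days by the pending criminal prosecution (April 30, 2000 to February 12, 2001), pushing the deadline to July 25, 2001.
Filing on May 23, 2001 beat the July 25, 2001 deadline — the action is timely.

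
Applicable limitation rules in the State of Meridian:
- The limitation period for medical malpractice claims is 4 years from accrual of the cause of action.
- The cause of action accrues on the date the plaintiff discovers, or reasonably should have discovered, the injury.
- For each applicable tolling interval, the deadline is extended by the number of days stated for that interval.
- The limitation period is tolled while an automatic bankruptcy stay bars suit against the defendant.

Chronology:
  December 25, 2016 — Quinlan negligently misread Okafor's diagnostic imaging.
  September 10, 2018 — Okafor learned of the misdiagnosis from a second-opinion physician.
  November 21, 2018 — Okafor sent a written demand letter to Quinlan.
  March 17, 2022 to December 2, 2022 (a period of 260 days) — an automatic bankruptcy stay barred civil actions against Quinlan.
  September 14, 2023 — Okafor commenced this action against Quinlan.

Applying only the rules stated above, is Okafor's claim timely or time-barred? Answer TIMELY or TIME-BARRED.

The claim did not accrue until Okafor discovered the injury on September 10, 2018; the December 25, 2016 act date does not start the clock under the stated rule.
4 years from September 10, 2018 is September 10, 2022.
Because the automatic bankruptcy stay ran from March 17, 2022 to December 2, 2022, the deadline is extended by 260 days to May 28, 2023.
None of the other events listed affects the running of the period under the stated rules.
Okafor filed on September 14, 2023, after the May 28, 2023 deadline, so the action is time-barred.

TIME-BARRED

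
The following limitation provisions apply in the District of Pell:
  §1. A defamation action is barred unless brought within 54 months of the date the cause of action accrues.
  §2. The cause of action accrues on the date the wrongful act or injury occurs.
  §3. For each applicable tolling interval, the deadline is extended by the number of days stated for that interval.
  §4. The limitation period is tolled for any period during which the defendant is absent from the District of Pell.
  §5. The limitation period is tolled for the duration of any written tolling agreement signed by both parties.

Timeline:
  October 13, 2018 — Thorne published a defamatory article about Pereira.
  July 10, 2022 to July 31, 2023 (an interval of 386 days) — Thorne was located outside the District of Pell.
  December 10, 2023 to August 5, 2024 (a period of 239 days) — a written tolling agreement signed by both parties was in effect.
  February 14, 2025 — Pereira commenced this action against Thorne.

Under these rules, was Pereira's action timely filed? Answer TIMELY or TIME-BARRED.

TIME-BARRED

The limitation period began to run on October 13, 2018.
54 months from October 13, 2018 is April 13, 2023.
The period was tolled for 386 days by the defendant's absence from the jurisdiction (July 10, 2022 to July 31, 2023), pushing the deadline to May 3, 2024.
Because the written tolling agreement ran from December 10, 2023 to August 5, 2024, the deadline is extended by 239 days to December 28, 2024.
The February 14, 2025 filing falls after the December 28, 2024 deadline; the claim is time-barred.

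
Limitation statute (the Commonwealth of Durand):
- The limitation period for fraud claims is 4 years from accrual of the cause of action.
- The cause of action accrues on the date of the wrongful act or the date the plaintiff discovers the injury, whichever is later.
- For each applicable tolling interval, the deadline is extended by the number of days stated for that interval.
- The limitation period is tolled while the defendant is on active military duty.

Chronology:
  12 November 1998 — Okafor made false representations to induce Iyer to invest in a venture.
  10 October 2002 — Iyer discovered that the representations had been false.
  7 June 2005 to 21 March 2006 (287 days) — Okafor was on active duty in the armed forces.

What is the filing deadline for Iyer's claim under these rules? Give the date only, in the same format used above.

Taking the later of the act (12 November 1998) and discovery (10 October 2002), the claim accrued on 10 October 2002.
The untolled deadline — 4 years after 10 October 2002 — is 10 October 2006.
The defendant's active military service from 7 June 2005 to 21 March 2006 tolled the period for 287 days, extending the deadline to 24 July 2007.

24 July 2007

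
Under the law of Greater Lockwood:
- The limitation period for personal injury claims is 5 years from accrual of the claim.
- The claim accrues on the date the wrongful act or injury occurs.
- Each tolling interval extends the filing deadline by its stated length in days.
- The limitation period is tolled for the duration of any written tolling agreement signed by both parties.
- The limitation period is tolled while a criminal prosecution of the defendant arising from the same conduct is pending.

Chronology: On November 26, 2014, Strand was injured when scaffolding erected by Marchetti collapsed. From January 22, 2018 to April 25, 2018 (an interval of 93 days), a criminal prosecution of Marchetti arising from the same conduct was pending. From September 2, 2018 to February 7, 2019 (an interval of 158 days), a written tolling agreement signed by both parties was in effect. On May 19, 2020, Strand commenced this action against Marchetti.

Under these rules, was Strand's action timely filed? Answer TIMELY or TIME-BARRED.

The claim accrued on November 26, 2014, the date of the act.
The untolled deadline — 5 years after November 26, 2014 — is November 26, 2019.
Because the pending criminal prosecution ran from January 22, 2018 to April 25, 2018, the deadline is extended by 93 days to February 27, 2020.
The written tolling agreement from September 2, 2018 to February 7, 2019 tolled the period for 158 days, extending the deadline to August 3, 2020.
The May 19, 2020 filing precedes the August 3, 2020 deadline; the claim is timely.

TIMELY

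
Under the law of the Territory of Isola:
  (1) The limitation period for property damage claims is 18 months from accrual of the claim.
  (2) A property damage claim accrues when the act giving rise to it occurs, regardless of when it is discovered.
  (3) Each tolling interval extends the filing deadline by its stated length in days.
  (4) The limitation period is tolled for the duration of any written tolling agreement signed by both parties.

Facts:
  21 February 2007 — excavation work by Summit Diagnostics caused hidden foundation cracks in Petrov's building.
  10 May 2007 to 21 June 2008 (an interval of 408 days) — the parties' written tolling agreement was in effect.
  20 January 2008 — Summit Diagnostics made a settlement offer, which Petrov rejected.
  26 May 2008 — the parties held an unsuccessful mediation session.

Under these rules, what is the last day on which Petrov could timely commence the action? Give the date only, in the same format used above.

The claim accrued on 21 February 2007, when the wrongful act occurred.
The untolled deadline — 18 months after 21 February 2007 — is 21 August 2008.
Because the written tolling agreement ran from 10 May 2007 to 21 June 2008, the deadline is extended by 408 days to 3 October 2009.
Nothing else in the chronology tolls or restarts the period.

3 October 2009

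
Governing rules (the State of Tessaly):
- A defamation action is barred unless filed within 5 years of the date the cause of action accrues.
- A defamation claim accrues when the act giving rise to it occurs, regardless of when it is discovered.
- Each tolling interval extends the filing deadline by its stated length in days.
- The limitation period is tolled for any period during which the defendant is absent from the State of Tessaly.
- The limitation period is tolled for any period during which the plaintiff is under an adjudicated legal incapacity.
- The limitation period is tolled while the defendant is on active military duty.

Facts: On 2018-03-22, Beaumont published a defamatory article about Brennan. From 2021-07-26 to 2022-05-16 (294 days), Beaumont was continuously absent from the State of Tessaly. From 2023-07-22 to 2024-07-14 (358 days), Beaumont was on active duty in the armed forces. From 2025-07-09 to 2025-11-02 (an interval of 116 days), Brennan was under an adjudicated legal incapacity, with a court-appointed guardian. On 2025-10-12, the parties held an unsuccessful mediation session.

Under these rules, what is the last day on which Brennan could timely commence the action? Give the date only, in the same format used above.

2025-01-02

The cause of action accrued on 2018-03-22, the date of the act.
The untolled deadline — 5 years after 2018-03-22 — is 2023-03-22.
Because the defendant's absence from the jurisdiction ran from 2021-07-26 to 2022-05-16, the deadline is extended by 294 days to 2024-01-10.
The defendant's active military service from 2023-07-22 to 2024-07-14 tolled the period for 358 days, extending the deadline to 2025-01-02.
By the time the plaintiff's legal incapacity began on 2025-07-09, the limitation period had already expired on 2025-01-02; that interval cannot revive it.
Nothing else in the chronology tolls or restarts the period.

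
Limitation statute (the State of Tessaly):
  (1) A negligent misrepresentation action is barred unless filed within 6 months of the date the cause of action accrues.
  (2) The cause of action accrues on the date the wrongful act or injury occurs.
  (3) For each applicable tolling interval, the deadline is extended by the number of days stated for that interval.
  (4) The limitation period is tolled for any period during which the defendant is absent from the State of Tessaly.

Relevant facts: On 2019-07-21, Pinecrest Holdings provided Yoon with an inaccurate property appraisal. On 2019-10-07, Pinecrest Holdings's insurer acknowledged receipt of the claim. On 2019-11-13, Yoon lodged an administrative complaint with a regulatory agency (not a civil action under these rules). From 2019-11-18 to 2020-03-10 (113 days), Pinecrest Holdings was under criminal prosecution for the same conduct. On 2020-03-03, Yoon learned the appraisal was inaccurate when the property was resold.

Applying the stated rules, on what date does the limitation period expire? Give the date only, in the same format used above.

2020-01-21

Accrual is governed by the date of the act, so the period began to run on 2019-07-21; the later discovery on 2020-03-03 is irrelevant under the stated rule.
Adding the 6 months base period to 2019-07-21 gives a deadline of 2020-01-21, before any tolling.
Although a criminal prosecution ran from 2019-11-18 to 2020-03-10, the stated rules do not make that a tolling event, so it is disregarded.
Nothing else in the chronology tolls or restarts the period.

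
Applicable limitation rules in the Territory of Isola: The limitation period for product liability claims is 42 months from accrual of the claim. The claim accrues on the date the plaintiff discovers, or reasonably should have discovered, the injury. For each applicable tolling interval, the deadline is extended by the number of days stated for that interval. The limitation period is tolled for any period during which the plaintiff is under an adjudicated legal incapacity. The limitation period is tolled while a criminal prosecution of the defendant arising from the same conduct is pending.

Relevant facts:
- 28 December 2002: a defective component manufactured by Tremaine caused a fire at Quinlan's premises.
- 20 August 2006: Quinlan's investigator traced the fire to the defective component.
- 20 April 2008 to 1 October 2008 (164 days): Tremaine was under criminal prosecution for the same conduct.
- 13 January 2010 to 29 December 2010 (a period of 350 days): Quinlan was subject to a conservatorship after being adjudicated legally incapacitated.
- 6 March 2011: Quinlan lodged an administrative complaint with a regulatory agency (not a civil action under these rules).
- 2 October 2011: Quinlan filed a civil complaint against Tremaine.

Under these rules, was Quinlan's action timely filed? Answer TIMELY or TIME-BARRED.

Accrual is tied to discovery, so the period began on 20 August 2006 rather than on 28 December 2002 when the act occurred.
The untolled deadline — 42 months after 20 August 2006 — is 20 February 2010.
Because the pending criminal prosecution ran from 20 April 2008 to 1 October 2008, the deadline is extended by 164 days to 3 August 2010.
The plaintiff's legal incapacity from 13 January 2010 to 29 December 2010 tolled the period for 350 days, extending the deadline to 19 July 2011.
Nothing else in the chronology tolls or restarts the period.
The 2 October 2011 filing falls after the 19 July 2011 deadline; the claim is time-barred.

TIME-BARRED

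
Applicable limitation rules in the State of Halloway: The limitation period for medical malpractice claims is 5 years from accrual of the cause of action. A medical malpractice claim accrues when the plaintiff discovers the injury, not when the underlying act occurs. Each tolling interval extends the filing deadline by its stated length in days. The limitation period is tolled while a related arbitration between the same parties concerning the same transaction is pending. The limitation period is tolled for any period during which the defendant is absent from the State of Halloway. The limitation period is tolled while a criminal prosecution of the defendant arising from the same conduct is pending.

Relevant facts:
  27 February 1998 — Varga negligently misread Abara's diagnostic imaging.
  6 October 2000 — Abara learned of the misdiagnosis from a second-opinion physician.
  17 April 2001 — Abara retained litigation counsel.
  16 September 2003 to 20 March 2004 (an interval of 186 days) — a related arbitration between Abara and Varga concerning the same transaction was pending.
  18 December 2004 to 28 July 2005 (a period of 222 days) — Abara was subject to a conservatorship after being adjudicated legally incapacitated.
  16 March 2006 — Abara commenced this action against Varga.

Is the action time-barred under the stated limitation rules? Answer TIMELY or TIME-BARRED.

Accrual is tied to discovery, so the period began on 6 October 2000 rather than on 27 February 1998 when the act occurred.
The untolled deadline — 5 years after 6 October 2000 — is 6 October 2005.
Because the pending related arbitration ran from 16 September 2003 to 20 March 2004, the deadline is extended by 186 days to 10 April 2006.
The plaintiff's legal incapacity from 18 December 2004 to 28 July 2005 does not toll the period, because no stated rule makes the plaintiff's incapacity a tolling event.
The other events in the timeline have no effect on the limitation period under the stated rules.
Abara filed on 16 March 2006, before the 10 April 2006 deadline, so the action is timely.

TIMELY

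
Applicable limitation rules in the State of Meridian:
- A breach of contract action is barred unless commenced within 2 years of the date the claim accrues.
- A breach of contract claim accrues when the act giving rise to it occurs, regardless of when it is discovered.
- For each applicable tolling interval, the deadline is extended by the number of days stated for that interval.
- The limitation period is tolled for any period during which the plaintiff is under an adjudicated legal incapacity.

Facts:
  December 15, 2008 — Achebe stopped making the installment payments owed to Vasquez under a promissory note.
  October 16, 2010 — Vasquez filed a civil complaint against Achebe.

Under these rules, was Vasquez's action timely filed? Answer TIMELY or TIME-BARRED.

TIMELY

The limitation period began to run on December 15, 2008.
Adding the 2 years base period to December 15, 2008 gives a deadline of December 15, 2010, before any tolling.
The October 16, 2010 filing precedes the December 15, 2010 deadline; the claim is timely.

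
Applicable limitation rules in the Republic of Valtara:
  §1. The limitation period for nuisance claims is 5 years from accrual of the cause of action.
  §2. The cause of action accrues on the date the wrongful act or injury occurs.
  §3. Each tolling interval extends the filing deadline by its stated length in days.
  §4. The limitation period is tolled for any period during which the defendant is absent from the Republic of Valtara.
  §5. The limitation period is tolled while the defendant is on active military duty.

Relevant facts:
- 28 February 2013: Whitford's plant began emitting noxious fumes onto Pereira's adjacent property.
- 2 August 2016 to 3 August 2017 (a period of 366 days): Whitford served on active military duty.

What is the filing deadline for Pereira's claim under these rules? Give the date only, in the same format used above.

The limitation period began to run on 28 February 2013.
Adding the 5 years base period to 28 February 2013 gives a deadline of 28 February 2018, before any tolling.
The defendant's active military service from 2 August 2016 to 3 August 2017 tolled the period for 366 days, extending the deadline to 1 March 2019.

1 March 2019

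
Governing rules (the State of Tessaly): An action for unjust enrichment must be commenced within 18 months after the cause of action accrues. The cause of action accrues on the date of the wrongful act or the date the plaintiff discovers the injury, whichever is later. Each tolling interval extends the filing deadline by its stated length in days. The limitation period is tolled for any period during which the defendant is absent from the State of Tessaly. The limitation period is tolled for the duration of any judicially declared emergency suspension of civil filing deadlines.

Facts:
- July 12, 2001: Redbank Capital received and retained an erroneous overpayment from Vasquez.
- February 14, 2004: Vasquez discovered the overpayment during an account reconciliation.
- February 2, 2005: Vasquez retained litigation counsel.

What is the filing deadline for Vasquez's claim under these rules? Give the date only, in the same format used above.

August 14, 2005

Taking the later of the act (July 12, 2001) and discovery (February 14, 2004), the claim accrued on February 14, 2004.
Adding the 18 months base period to February 14, 2004 gives a deadline of August 14, 2005, before any tolling.
The other events in the timeline have no effect on the limitation period under the stated rules.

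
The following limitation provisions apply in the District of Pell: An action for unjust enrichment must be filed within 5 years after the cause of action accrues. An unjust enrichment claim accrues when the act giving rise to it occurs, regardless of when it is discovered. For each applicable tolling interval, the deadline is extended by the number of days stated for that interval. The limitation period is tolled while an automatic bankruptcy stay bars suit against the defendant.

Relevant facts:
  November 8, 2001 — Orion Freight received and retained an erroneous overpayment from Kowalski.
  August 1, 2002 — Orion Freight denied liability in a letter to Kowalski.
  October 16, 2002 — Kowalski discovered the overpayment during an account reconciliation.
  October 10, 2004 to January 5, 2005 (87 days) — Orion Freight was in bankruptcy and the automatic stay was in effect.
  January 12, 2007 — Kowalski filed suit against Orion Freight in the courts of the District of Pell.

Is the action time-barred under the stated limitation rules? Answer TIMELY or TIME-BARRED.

Accrual is governed by the date of the act, so the period began to run on November 8, 2001; the later discovery on October 16, 2002 is irrelevant under the stated rule.
The untolled deadline — 5 years after November 8, 2001 — is November 8, 2006.
Because the automatic bankruptcy stay ran from October 10, 2004 to January 5, 2005, the deadline is extended by 87 days to February 3, 2007.
None of the other events listed affects the running of the period under the stated rules.
Filing on January 12, 2007 beat the February 3, 2007 deadline — the action is timely.

TIMELY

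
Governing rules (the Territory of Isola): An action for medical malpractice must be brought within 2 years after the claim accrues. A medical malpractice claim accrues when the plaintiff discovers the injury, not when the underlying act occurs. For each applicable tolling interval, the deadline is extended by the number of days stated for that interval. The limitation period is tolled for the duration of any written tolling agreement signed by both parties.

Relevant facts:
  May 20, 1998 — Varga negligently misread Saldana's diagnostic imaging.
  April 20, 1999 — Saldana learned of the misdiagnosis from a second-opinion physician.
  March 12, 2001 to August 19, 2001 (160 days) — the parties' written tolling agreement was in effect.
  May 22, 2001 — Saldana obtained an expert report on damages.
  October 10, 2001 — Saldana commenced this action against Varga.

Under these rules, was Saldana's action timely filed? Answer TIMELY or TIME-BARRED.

The claim did not accrue until Saldana discovered the injury on April 20, 1999; the May 20, 1998 act date does not start the clock under the stated rule.
2 years from April 20, 1999 is April 20, 2001.
Because the written tolling agreement ran from March 12, 2001 to August 19, 2001, the deadline is extended by 160 days to September 27, 2001.
The other events in the timeline have no effect on the limitation period under the stated rules.
Saldana filed on October 10, 2001, after the September 27, 2001 deadline, so the action is time-barred.

TIME-BARRED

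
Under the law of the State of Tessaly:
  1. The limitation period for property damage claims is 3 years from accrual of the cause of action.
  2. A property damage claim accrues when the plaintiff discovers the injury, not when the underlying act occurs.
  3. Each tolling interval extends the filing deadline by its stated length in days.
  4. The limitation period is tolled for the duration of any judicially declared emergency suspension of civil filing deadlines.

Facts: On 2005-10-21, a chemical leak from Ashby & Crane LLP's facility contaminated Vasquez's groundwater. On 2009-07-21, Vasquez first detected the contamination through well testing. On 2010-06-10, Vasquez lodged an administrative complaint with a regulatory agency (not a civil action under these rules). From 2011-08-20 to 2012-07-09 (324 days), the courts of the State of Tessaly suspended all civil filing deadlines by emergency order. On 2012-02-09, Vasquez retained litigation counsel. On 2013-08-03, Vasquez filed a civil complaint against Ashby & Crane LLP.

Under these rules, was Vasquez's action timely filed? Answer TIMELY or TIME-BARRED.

The claim did not accrue until Vasquez discovered the injury on 2009-07-21; the 2005-10-21 act date does not start the clock under the stated rule.
The untolled deadline — 3 years after 2009-07-21 — is 2012-07-21.
Because the emergency suspension of filing deadlines ran from 2011-08-20 to 2012-07-09, the deadline is extended by 324 days to 2013-06-10.
The other events in the timeline have no effect on the limitation period under the stated rules.
The 2013-08-03 filing falls after the 2013-06-10 deadline; the claim is time-barred.

TIME-BARRED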